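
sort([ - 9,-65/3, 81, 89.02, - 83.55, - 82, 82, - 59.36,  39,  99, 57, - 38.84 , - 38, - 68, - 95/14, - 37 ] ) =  [ - 83.55, - 82, - 68, - 59.36, -38.84, - 38, - 37, - 65/3,-9,-95/14,39 , 57,81, 82, 89.02  ,  99]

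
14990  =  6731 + 8259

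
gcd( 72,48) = 24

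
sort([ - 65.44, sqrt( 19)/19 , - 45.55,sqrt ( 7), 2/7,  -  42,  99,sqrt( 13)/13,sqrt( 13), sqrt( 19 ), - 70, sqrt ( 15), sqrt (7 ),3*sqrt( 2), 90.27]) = [- 70, - 65.44, - 45.55, - 42, sqrt(19 ) /19,sqrt( 13)/13, 2/7, sqrt (7),sqrt(7),sqrt(13) , sqrt(15 ) , 3*sqrt( 2),sqrt( 19 ), 90.27,99 ] 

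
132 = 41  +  91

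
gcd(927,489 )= 3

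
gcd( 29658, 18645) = 3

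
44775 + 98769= 143544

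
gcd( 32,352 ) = 32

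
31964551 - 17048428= 14916123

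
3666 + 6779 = 10445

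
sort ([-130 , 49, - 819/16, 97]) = [ - 130, - 819/16, 49,97 ] 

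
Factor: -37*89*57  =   - 3^1*19^1*37^1*89^1=- 187701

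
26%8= 2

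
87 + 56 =143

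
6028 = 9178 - 3150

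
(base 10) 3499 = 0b110110101011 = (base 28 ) 4CR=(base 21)7jd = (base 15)1084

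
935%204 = 119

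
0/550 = 0 = 0.00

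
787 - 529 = 258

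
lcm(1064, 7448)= 7448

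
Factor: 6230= 2^1*5^1*7^1  *  89^1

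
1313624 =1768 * 743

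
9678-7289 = 2389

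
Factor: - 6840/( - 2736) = 2^(  -  1)*5^1 = 5/2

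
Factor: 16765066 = 2^1*53^1*158161^1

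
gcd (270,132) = 6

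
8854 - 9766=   -  912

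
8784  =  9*976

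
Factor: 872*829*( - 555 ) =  - 401202840 = - 2^3*3^1 * 5^1* 37^1 *109^1*829^1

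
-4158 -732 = -4890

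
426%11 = 8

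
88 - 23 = 65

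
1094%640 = 454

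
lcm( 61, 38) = 2318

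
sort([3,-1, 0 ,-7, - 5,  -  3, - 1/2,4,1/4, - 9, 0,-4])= [ - 9, - 7, - 5,-4,  -  3, -1, -1/2, 0,0,1/4, 3,4]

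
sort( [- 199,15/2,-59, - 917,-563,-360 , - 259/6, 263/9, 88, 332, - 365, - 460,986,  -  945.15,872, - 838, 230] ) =[-945.15, - 917, - 838, - 563, - 460, - 365, - 360,-199,-59,  -  259/6, 15/2,263/9, 88, 230,332,872, 986]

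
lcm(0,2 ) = 0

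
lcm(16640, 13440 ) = 349440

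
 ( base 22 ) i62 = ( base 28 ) B7Q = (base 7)34535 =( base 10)8846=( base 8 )21216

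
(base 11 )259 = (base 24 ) CI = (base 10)306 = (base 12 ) 216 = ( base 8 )462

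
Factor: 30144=2^6*3^1*157^1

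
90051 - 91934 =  -1883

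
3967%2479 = 1488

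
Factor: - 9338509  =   - 241^1*38749^1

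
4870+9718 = 14588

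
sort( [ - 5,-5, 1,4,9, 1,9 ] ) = [ - 5 , - 5,1, 1,4, 9,9 ]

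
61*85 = 5185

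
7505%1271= 1150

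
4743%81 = 45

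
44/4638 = 22/2319 = 0.01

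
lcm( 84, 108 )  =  756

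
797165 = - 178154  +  975319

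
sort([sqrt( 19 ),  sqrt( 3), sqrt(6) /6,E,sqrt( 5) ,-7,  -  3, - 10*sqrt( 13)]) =[ - 10*sqrt( 13), - 7, - 3,sqrt( 6) /6, sqrt( 3),  sqrt( 5), E,sqrt (19 ) ] 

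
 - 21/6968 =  - 21/6968 =-  0.00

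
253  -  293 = - 40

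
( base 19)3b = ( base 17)40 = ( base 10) 68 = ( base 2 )1000100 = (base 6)152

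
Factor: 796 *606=2^3*3^1*101^1*199^1= 482376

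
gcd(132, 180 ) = 12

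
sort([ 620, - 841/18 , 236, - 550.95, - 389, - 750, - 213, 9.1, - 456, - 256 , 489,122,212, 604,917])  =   [-750, - 550.95,-456, - 389, - 256, - 213, - 841/18,9.1, 122, 212, 236, 489, 604,  620,917 ] 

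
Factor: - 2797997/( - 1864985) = 5^( - 1)*17^( - 1 )*19^1*37^(-1)*593^(-1)*147263^1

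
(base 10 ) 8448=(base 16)2100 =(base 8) 20400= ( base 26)CCO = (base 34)7ag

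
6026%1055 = 751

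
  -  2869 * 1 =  - 2869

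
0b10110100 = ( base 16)B4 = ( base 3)20200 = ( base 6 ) 500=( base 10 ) 180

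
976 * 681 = 664656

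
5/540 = 1/108 = 0.01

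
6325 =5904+421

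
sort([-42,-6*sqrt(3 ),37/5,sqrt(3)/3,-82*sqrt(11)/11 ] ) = [ - 42, - 82*sqrt(11 )/11, - 6*sqrt( 3), sqrt( 3)/3, 37/5] 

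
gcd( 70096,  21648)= 16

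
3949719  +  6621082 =10570801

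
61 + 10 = 71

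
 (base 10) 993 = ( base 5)12433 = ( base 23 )1K4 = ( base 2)1111100001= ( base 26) 1c5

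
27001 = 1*27001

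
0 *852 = 0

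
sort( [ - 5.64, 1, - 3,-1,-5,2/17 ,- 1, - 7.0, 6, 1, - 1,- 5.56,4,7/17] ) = [ - 7.0, - 5.64,- 5.56, - 5, - 3, - 1, - 1, - 1,  2/17,  7/17,  1,  1, 4, 6 ] 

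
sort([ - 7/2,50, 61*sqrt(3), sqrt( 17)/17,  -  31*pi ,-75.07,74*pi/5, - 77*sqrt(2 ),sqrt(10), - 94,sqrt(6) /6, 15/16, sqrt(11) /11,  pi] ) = [ - 77*sqrt (2),-31*pi,  -  94, - 75.07, - 7/2, sqrt(17)/17,sqrt(11) /11,sqrt (6 )/6,15/16,  pi,sqrt(10 ),74*pi/5, 50,  61*sqrt ( 3 )] 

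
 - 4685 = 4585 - 9270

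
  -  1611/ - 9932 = 1611/9932= 0.16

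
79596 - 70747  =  8849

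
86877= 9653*9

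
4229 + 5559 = 9788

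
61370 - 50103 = 11267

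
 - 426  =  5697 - 6123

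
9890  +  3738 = 13628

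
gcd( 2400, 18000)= 1200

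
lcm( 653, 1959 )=1959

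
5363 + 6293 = 11656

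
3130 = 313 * 10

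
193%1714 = 193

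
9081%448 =121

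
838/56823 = 838/56823 = 0.01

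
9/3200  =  9/3200=   0.00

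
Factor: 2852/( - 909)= -2^2*3^( - 2 )*23^1*31^1* 101^( - 1 ) 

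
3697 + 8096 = 11793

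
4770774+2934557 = 7705331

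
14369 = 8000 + 6369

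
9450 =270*35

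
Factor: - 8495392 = -2^5 * 257^1 * 1033^1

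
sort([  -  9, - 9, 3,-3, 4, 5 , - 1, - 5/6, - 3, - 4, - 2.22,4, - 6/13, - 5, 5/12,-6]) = [ - 9 ,-9, - 6,  -  5, - 4, - 3,- 3, - 2.22,- 1, - 5/6, - 6/13,5/12,3, 4,4,5 ] 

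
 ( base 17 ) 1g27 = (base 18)1ba2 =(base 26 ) e4a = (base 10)9578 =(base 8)22552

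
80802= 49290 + 31512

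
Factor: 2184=2^3*3^1*7^1*13^1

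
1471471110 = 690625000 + 780846110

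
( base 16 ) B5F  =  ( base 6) 21251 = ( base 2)101101011111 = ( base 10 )2911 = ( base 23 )5bd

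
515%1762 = 515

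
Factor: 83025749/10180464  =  2^( - 4)*3^(  -  1)*7^(-1) * 41^(-1) * 179^1*739^( - 1) * 463831^1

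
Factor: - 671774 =-2^1 * 59^1*5693^1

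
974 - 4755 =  - 3781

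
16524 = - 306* ( - 54 ) 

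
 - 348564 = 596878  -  945442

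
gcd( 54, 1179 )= 9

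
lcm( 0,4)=0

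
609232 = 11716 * 52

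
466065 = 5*93213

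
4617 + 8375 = 12992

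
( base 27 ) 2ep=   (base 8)3505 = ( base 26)2jf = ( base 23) 3BL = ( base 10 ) 1861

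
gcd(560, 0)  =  560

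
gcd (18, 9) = 9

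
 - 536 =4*( -134) 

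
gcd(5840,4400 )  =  80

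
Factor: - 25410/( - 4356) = 35/6=2^( - 1)*3^(  -  1)*5^1*7^1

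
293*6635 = 1944055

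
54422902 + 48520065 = 102942967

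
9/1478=9/1478 =0.01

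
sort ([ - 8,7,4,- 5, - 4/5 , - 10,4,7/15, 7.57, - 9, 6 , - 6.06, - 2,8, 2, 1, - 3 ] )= [ - 10,-9 , - 8, - 6.06,  -  5, - 3, - 2,-4/5, 7/15,  1,2, 4, 4, 6,  7 , 7.57,8]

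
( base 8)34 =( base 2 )11100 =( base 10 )28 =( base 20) 18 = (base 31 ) S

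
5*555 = 2775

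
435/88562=435/88562 =0.00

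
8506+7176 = 15682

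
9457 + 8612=18069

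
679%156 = 55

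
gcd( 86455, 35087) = 1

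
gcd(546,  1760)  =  2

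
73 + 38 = 111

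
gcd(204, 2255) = 1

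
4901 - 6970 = - 2069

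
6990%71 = 32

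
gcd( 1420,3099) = 1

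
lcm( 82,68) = 2788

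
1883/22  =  1883/22 = 85.59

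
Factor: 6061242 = 2^1*3^1 * 11^1*91837^1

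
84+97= 181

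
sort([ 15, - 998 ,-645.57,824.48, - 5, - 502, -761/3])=[-998 , - 645.57, - 502, - 761/3 , -5 , 15,824.48 ] 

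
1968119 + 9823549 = 11791668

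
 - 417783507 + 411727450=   -  6056057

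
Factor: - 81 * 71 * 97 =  - 557847 = - 3^4*71^1 * 97^1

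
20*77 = 1540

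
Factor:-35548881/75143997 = -11849627/25047999= - 3^( - 2)*227^1*52201^1 * 2783111^( - 1)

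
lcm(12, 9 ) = 36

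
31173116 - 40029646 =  - 8856530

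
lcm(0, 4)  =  0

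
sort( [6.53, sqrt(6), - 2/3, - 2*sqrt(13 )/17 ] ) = [ - 2/3 , - 2*sqrt( 13 )/17,  sqrt(6),6.53]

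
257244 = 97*2652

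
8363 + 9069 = 17432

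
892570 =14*63755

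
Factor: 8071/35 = 1153/5 = 5^( - 1 )*1153^1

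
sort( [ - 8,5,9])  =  [ - 8, 5,9 ]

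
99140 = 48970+50170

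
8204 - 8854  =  -650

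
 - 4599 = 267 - 4866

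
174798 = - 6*( - 29133 ) 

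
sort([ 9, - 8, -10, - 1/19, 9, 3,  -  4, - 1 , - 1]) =[ -10 ,-8,  -  4, - 1, - 1,- 1/19,3,9,9 ]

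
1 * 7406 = 7406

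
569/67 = 8 + 33/67 = 8.49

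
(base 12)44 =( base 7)103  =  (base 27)1p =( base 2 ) 110100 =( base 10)52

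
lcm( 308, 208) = 16016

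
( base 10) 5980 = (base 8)13534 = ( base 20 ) ej0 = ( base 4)1131130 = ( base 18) 1084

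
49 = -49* ( - 1)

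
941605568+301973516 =1243579084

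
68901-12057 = 56844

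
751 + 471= 1222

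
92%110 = 92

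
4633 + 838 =5471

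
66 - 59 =7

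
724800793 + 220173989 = 944974782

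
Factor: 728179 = 97^1*7507^1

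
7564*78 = 589992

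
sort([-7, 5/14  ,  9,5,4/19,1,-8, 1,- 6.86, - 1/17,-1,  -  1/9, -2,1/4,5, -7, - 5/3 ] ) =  [ - 8, -7, -7, - 6.86, - 2, - 5/3, - 1,  -  1/9,-1/17,4/19,1/4, 5/14,1,1,  5, 5,9]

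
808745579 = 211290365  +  597455214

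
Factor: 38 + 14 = 52= 2^2 * 13^1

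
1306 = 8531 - 7225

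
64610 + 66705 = 131315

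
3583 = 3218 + 365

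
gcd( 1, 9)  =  1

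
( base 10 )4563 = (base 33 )469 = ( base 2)1000111010011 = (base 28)5mr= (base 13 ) 2100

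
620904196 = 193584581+427319615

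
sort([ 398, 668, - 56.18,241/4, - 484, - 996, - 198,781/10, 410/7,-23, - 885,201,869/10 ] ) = [ - 996, - 885,- 484,- 198, - 56.18, - 23, 410/7, 241/4,  781/10, 869/10, 201,  398, 668]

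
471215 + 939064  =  1410279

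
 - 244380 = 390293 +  - 634673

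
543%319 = 224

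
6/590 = 3/295 = 0.01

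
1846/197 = 9 + 73/197= 9.37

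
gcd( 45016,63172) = 68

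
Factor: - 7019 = -7019^1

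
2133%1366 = 767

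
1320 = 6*220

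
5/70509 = 5/70509 = 0.00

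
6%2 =0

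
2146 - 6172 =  - 4026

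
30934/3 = 10311 + 1/3 = 10311.33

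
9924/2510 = 4962/1255 = 3.95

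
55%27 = 1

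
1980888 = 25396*78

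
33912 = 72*471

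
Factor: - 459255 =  -3^1*5^1*17^1*1801^1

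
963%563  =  400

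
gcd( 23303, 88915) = 1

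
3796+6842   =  10638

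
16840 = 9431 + 7409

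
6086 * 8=48688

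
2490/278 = 1245/139  =  8.96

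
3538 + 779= 4317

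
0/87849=0 = 0.00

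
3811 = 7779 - 3968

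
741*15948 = 11817468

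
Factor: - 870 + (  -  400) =  -  1270 = -  2^1*5^1*127^1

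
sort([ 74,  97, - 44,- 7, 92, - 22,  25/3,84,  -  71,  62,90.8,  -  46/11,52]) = [ - 71 , - 44, - 22, - 7, -46/11, 25/3, 52, 62,  74,84,90.8, 92, 97]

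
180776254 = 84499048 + 96277206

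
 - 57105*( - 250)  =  14276250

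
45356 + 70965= 116321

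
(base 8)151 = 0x69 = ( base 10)105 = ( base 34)33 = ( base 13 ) 81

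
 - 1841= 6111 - 7952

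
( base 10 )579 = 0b1001000011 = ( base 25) N4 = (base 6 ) 2403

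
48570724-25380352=23190372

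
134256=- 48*( - 2797 )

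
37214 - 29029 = 8185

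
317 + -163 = 154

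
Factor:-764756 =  - 2^2*191189^1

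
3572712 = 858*4164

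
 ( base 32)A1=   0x141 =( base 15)166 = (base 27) bo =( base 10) 321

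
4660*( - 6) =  - 27960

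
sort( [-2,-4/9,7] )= [ - 2, - 4/9, 7] 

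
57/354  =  19/118 = 0.16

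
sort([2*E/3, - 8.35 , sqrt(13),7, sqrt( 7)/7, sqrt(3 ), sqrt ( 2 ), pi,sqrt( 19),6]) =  [ - 8.35 , sqrt(7)/7,  sqrt( 2),sqrt(3),2 *E/3,pi, sqrt(13 ),sqrt(19),6,7]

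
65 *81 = 5265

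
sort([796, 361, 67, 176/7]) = [ 176/7 , 67,361 , 796] 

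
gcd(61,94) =1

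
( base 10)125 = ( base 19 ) 6B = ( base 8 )175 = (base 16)7D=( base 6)325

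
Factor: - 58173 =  - 3^1*19391^1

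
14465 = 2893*5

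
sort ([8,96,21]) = [ 8,21, 96]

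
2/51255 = 2/51255= 0.00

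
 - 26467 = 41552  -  68019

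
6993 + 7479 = 14472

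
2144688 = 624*3437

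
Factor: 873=3^2*97^1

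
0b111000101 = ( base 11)382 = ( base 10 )453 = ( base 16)1c5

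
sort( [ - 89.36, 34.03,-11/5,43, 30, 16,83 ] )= [ - 89.36, - 11/5, 16,  30,34.03,43, 83 ] 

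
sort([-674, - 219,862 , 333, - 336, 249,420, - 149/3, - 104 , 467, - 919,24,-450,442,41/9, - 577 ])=[ - 919, - 674, - 577, - 450, -336, - 219, - 104, - 149/3,41/9 , 24,249,333,420,  442, 467, 862 ]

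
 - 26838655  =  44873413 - 71712068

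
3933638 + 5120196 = 9053834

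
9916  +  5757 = 15673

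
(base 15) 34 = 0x31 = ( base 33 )1G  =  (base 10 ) 49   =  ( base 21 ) 27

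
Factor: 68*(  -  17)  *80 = - 2^6 *5^1 * 17^2 = -  92480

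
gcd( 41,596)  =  1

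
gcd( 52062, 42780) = 6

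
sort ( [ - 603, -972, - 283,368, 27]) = [  -  972, - 603 , - 283,27,368]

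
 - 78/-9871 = 78/9871 = 0.01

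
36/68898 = 6/11483 = 0.00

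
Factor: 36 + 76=2^4*7^1 = 112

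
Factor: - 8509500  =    -  2^2*3^2*5^3*31^1*61^1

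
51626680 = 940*54922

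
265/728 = 265/728 =0.36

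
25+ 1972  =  1997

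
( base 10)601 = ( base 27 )M7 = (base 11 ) 4A7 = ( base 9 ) 737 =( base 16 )259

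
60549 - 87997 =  - 27448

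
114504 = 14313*8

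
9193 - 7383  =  1810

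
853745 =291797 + 561948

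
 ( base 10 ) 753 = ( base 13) 45C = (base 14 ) 3BB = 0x2F1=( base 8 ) 1361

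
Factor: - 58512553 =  - 11^1* 2053^1 * 2591^1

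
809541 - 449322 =360219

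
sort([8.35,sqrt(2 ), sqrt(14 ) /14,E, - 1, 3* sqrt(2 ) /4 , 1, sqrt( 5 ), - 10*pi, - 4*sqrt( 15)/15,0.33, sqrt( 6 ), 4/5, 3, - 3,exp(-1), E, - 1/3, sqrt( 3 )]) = [-10*pi, - 3,- 4*sqrt (15 )/15, - 1,  -  1/3,sqrt(14) /14, 0.33, exp( - 1),  4/5, 1,  3*sqrt(2)/4,sqrt( 2 ) , sqrt(3 ) , sqrt( 5 ),sqrt( 6),E, E,3 , 8.35]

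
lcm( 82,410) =410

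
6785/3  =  2261 + 2/3 = 2261.67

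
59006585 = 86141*685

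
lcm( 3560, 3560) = 3560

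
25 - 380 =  - 355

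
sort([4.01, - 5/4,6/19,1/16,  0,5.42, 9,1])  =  [ - 5/4,0 , 1/16,6/19,1,4.01, 5.42, 9]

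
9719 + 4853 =14572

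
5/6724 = 5/6724  =  0.00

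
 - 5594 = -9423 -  - 3829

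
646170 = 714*905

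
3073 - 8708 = - 5635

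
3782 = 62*61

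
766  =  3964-3198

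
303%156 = 147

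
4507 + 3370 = 7877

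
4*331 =1324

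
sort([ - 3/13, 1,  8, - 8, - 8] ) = [ - 8,-8,- 3/13, 1,8] 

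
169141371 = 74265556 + 94875815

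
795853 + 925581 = 1721434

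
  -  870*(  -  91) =79170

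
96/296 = 12/37  =  0.32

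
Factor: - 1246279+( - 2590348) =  - 71^1*54037^1 = - 3836627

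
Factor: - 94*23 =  - 2162 = - 2^1 * 23^1*47^1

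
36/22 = 1 + 7/11 =1.64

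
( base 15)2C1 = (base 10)631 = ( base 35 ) I1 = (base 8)1167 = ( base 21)191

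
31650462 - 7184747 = 24465715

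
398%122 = 32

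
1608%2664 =1608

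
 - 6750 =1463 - 8213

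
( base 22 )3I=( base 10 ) 84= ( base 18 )4c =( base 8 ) 124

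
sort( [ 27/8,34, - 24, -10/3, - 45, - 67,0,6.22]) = [ - 67,-45, - 24,-10/3, 0 , 27/8,6.22,34]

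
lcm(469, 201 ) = 1407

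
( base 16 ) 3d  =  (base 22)2h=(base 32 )1T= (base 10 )61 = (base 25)2b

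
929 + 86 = 1015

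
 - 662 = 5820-6482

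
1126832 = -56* ( - 20122) 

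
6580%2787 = 1006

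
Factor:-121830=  - 2^1* 3^1 *5^1*31^1*131^1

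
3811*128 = 487808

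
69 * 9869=680961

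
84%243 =84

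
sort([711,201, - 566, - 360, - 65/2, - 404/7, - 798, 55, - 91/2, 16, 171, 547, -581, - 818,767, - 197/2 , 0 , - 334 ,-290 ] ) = [ - 818,-798,  -  581,-566,-360,  -  334, - 290 ,-197/2 ,-404/7, - 91/2, - 65/2, 0,16,55,171, 201, 547,711, 767]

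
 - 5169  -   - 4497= -672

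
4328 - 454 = 3874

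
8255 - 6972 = 1283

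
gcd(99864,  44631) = 171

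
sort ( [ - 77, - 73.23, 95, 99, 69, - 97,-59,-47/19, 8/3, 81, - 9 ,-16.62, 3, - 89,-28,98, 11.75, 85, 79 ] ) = [ - 97, - 89,-77, - 73.23 , - 59 , - 28 , - 16.62, - 9,  -  47/19, 8/3, 3, 11.75,  69, 79, 81, 85,  95, 98, 99]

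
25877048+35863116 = 61740164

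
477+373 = 850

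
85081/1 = 85081=   85081.00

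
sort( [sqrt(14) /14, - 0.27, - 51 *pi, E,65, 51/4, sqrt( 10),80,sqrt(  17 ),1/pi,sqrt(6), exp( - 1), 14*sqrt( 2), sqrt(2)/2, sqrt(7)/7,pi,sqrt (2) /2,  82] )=[ - 51* pi, - 0.27, sqrt(14)/14, 1/pi,exp(-1), sqrt( 7)/7, sqrt ( 2)/2,  sqrt(2) /2, sqrt(6),E , pi,sqrt(10),sqrt( 17), 51/4 , 14 * sqrt ( 2), 65, 80,82] 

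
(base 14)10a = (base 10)206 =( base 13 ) 12B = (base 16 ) ce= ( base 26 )7O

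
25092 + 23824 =48916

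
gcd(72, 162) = 18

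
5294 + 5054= 10348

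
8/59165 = 8/59165 = 0.00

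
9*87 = 783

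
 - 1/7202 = -1 + 7201/7202 = - 0.00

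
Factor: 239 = 239^1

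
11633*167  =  1942711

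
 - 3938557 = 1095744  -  5034301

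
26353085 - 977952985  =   - 951599900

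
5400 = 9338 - 3938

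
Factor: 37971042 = 2^1*3^1 * 293^1*21599^1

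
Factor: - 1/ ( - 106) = 2^( - 1)*53^(-1 ) 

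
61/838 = 61/838 = 0.07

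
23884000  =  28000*853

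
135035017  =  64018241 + 71016776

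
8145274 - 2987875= 5157399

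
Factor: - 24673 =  - 11^1*2243^1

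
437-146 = 291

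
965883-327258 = 638625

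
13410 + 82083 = 95493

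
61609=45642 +15967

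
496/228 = 2 + 10/57 = 2.18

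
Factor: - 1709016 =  - 2^3*3^1*71209^1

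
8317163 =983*8461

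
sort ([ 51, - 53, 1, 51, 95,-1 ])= [ - 53, - 1 , 1, 51, 51,95]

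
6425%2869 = 687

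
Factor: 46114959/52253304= 2^( - 3 )*11^1*29^1*761^( - 1 )*2861^( - 1) * 48187^1 = 15371653/17417768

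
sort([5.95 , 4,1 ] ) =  [ 1,4,5.95] 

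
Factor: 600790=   2^1*5^1*73^1*823^1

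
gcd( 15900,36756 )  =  12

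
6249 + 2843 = 9092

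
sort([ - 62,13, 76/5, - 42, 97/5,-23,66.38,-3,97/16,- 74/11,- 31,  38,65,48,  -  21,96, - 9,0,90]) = [ - 62,  -  42,-31,-23, - 21,-9,  -  74/11,-3,0,97/16 , 13,76/5,97/5,38,48  ,  65,66.38 , 90,96 ] 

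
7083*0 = 0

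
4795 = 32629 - 27834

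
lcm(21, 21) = 21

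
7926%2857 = 2212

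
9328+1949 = 11277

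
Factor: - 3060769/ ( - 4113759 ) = 3^( - 1)*13^( - 1)*313^(-1 )*337^ ( - 1)*3060769^1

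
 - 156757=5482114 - 5638871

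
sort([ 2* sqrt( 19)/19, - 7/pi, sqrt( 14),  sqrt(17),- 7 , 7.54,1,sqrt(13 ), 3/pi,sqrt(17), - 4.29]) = [-7, - 4.29,-7/pi,2*sqrt(19) /19, 3/pi,1 , sqrt(13), sqrt(14),sqrt(17),  sqrt( 17 ),7.54]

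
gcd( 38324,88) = 44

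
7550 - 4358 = 3192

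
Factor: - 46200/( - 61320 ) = 5^1*11^1*73^(-1) = 55/73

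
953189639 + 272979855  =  1226169494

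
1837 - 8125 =  -  6288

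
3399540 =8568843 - 5169303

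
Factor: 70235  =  5^1 *11^1*1277^1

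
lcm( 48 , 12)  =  48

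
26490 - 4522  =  21968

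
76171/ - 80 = -953 + 69/80 = - 952.14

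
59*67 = 3953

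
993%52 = 5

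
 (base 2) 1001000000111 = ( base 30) 53P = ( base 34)3XP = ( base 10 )4615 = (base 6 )33211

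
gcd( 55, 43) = 1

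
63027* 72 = 4537944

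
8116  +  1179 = 9295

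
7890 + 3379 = 11269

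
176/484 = 4/11 = 0.36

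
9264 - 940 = 8324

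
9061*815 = 7384715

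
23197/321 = 23197/321 = 72.26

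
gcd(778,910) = 2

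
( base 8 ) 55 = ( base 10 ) 45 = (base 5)140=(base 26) 1j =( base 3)1200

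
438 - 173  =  265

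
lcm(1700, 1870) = 18700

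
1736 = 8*217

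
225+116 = 341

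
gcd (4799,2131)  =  1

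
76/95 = 4/5 = 0.80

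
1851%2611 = 1851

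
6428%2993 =442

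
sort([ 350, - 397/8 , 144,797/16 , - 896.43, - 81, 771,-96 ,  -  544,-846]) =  [ - 896.43, - 846,- 544, - 96, - 81,  -  397/8, 797/16,144, 350,771 ] 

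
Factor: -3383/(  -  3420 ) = 2^( - 2 )  *  3^(-2 )*5^( - 1)*17^1*19^( - 1) * 199^1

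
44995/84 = 44995/84 = 535.65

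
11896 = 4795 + 7101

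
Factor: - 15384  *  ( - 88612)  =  1363207008 = 2^5*3^1 * 641^1*22153^1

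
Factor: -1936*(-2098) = 4061728 = 2^5*11^2 * 1049^1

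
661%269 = 123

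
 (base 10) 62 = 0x3e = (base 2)111110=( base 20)32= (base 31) 20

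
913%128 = 17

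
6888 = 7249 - 361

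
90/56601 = 10/6289= 0.00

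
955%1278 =955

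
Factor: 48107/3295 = 73/5 =5^ (-1 ) *73^1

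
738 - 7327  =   - 6589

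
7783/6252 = 7783/6252 = 1.24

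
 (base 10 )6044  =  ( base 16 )179C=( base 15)1BCE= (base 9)8255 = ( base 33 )5I5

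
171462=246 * 697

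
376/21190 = 188/10595=0.02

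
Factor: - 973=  - 7^1  *  139^1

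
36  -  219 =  - 183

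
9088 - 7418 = 1670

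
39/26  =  1 + 1/2 = 1.50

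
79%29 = 21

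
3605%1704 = 197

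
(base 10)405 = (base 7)1116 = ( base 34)bv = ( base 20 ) 105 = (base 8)625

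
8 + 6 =14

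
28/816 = 7/204 = 0.03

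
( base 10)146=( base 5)1041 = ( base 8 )222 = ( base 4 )2102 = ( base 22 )6e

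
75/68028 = 25/22676 = 0.00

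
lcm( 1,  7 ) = 7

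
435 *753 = 327555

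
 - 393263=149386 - 542649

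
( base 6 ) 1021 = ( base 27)8d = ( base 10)229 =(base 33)6v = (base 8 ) 345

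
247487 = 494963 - 247476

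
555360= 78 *7120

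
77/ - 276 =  - 1 +199/276 = - 0.28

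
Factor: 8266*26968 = 2^4*3371^1*4133^1 =222917488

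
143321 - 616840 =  - 473519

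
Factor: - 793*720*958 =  - 2^5*3^2*5^1*13^1*61^1*479^1 = - 546979680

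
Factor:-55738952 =-2^3*59^1*269^1*439^1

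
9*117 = 1053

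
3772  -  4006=  -  234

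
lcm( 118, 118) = 118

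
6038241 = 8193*737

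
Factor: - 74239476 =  -2^2*3^1*17^2*21407^1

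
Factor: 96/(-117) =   -  32/39 = -  2^5*3^(  -  1)*13^ ( - 1)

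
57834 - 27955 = 29879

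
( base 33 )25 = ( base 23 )32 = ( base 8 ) 107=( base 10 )71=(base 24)2N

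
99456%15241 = 8010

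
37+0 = 37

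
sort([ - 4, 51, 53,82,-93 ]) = [-93,-4,51, 53, 82 ]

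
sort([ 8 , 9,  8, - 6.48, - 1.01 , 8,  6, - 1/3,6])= [ - 6.48, - 1.01, - 1/3,  6,6, 8,8,  8, 9 ] 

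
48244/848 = 12061/212 = 56.89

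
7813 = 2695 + 5118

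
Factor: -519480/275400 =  - 481/255 = - 3^( - 1 )*5^( - 1)*13^1*17^( - 1)*37^1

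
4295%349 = 107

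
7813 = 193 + 7620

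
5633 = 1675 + 3958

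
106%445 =106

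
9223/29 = 318 + 1/29 = 318.03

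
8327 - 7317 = 1010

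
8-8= 0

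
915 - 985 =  - 70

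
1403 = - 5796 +7199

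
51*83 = 4233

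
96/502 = 48/251 = 0.19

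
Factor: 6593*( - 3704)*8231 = -2^3*19^1*347^1 * 463^1  *  8231^1 = - 201004905032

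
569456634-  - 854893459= 1424350093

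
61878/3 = 20626 = 20626.00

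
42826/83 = 515+81/83 = 515.98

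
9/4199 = 9/4199 = 0.00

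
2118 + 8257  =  10375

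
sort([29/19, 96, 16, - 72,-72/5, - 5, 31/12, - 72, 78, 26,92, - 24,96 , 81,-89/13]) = [-72, - 72, - 24,-72/5, - 89/13, - 5,29/19, 31/12, 16, 26, 78,81 , 92,96,96 ]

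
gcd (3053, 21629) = 43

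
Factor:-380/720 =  - 2^( - 2)*3^( - 2)*19^1 = -19/36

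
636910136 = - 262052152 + 898962288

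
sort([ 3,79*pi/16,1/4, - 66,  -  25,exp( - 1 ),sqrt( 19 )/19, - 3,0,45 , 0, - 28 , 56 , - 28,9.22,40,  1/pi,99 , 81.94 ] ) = [ - 66, - 28 , - 28, - 25, - 3,  0,0, sqrt(19 ) /19, 1/4 , 1/pi, exp(-1),3, 9.22, 79 * pi/16,40, 45, 56, 81.94 , 99]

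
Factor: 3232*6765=21864480=2^5*3^1*5^1*11^1*41^1 *101^1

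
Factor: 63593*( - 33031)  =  -17^1*19^1 * 29^1*67^1*3347^1 = -2100540383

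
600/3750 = 4/25 = 0.16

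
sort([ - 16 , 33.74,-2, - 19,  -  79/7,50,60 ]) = [ - 19,  -  16, - 79/7, - 2 , 33.74,50,60 ] 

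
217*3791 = 822647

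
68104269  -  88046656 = -19942387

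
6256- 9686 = - 3430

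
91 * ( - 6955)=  - 632905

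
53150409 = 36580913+16569496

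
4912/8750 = 2456/4375  =  0.56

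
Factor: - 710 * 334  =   - 2^2*5^1*71^1*167^1= - 237140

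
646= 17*38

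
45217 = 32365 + 12852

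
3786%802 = 578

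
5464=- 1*(-5464 )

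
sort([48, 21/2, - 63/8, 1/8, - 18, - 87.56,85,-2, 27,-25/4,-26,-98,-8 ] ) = [-98, - 87.56,-26 , - 18, - 8,-63/8, - 25/4,  -  2, 1/8, 21/2, 27,  48 , 85]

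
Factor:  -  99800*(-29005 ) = 2^3*5^3*499^1*5801^1 = 2894699000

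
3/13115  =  3/13115 = 0.00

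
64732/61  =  1061 + 11/61 = 1061.18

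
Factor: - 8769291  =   - 3^1*43^1*67979^1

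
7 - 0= 7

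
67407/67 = 1006 + 5/67 = 1006.07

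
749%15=14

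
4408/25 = 4408/25  =  176.32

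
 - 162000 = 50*( - 3240) 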